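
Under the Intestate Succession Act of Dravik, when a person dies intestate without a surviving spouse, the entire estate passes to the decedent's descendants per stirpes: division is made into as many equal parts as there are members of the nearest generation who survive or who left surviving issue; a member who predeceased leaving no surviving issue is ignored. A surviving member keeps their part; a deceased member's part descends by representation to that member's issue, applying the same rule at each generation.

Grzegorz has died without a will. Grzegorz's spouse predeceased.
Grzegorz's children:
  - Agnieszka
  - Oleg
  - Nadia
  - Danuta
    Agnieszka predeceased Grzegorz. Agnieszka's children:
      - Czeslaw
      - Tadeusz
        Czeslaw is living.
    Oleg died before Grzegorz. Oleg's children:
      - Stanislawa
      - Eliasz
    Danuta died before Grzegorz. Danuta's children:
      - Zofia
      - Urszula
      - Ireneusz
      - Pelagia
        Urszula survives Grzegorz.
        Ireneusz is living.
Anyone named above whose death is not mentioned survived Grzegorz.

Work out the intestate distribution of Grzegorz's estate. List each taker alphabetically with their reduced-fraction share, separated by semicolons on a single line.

There is no surviving spouse, so the entire estate passes to Grzegorz's descendants per stirpes.
The estate is divided into 4 equal shares of 1/4 among Agnieszka, Oleg, Nadia, Danuta.
Agnieszka predeceased; the 1/4 allotted to Agnieszka's branch passes to Agnieszka's issue by representation.
The 1/4 is divided into 2 equal shares of 1/8 among Czeslaw, Tadeusz.
Czeslaw is living and takes 1/8.
Tadeusz is living and takes 1/8.
Oleg predeceased; the 1/4 allotted to Oleg's branch passes to Oleg's issue by representation.
The 1/4 is divided into 2 equal shares of 1/8 among Stanislawa, Eliasz.
Stanislawa is living and takes 1/8.
Eliasz is living and takes 1/8.
Nadia is living and takes 1/4.
Danuta predeceased; the 1/4 allotted to Danuta's branch passes to Danuta's issue by representation.
The 1/4 is divided into 4 equal shares of 1/16 among Zofia, Urszula, Ireneusz, Pelagia.
Zofia is living and takes 1/16.
Urszula is living and takes 1/16.
Ireneusz is living and takes 1/16.
Pelagia is living and takes 1/16.

Czeslaw 1/8; Eliasz 1/8; Ireneusz 1/16; Nadia 1/4; Pelagia 1/16; Stanislawa 1/8; Tadeusz 1/8; Urszula 1/16; Zofia 1/16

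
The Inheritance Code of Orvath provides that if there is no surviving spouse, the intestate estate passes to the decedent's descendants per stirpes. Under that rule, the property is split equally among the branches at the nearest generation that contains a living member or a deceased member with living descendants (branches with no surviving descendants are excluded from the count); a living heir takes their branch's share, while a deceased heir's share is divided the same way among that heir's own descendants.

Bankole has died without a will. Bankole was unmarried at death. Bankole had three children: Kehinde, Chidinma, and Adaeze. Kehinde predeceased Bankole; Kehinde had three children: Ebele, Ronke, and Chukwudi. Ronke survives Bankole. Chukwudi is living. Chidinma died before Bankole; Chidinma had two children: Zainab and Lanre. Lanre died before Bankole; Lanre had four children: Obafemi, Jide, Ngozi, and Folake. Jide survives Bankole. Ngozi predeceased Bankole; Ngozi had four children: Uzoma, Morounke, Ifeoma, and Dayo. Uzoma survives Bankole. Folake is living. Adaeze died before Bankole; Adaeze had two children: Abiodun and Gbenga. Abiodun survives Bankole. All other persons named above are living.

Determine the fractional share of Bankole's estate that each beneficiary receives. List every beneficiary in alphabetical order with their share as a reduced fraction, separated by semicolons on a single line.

There is no surviving spouse, so the entire estate passes to Bankole's descendants per stirpes.
The estate is divided into 3 equal shares of 1/3 among Kehinde, Chidinma, Adaeze.
Kehinde predeceased; the 1/3 allotted to Kehinde's branch passes to Kehinde's issue by representation.
The 1/3 is divided into 3 equal shares of 1/9 among Ebele, Ronke, Chukwudi.
Ebele is living and takes 1/9.
Ronke is living and takes 1/9.
Chukwudi is living and takes 1/9.
Chidinma predeceased; the 1/3 allotted to Chidinma's branch passes to Chidinma's issue by representation.
The 1/3 is divided into 2 equal shares of 1/6 among Zainab, Lanre.
Zainab is living and takes 1/6.
Lanre predeceased; the 1/6 allotted to Lanre's branch passes to Lanre's issue by representation.
The 1/6 is divided into 4 equal shares of 1/24 among Obafemi, Jide, Ngozi, Folake.
Obafemi is living and takes 1/24.
Jide is living and takes 1/24.
Ngozi predeceased; the 1/24 allotted to Ngozi's branch passes to Ngozi's issue by representation.
The 1/24 is divided into 4 equal shares of 1/96 among Uzoma, Morounke, Ifeoma, Dayo.
Uzoma is living and takes 1/96.
Morounke is living and takes 1/96.
Ifeoma is living and takes 1/96.
Dayo is living and takes 1/96.
Folake is living and takes 1/24.
Adaeze predeceased; the 1/3 allotted to Adaeze's branch passes to Adaeze's issue by representation.
The 1/3 is divided into 2 equal shares of 1/6 among Abiodun, Gbenga.
Abiodun is living and takes 1/6.
Gbenga is living and takes 1/6.

Abiodun 1/6; Chukwudi 1/9; Dayo 1/96; Ebele 1/9; Folake 1/24; Gbenga 1/6; Ifeoma 1/96; Jide 1/24; Morounke 1/96; Obafemi 1/24; Ronke 1/9; Uzoma 1/96; Zainab 1/6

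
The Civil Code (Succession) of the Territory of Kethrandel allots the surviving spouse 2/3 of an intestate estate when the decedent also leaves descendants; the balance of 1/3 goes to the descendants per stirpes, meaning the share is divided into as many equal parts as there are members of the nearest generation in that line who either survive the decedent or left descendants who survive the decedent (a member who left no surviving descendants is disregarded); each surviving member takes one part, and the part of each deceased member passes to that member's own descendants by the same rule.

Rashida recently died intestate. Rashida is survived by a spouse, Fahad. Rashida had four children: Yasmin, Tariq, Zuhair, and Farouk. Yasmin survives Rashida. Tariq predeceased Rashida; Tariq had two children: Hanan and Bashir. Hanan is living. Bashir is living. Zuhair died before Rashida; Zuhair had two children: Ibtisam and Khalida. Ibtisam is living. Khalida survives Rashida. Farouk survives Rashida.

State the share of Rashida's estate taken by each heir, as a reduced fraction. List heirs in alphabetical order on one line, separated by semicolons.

Bashir 1/24; Fahad 2/3; Farouk 1/12; Hanan 1/24; Ibtisam 1/24; Khalida 1/24; Yasmin 1/12

Fahad, as surviving spouse, takes 2/3.
The remaining 1/3 passes to Rashida's descendants per stirpes.
The 1/3 is divided into 4 equal shares of 1/12 among Yasmin, Tariq, Zuhair, Farouk.
Yasmin is living and takes 1/12.
Tariq predeceased; the 1/12 allotted to Tariq's branch passes to Tariq's issue by representation.
The 1/12 is divided into 2 equal shares of 1/24 among Hanan, Bashir.
Hanan is living and takes 1/24.
Bashir is living and takes 1/24.
Zuhair predeceased; the 1/12 allotted to Zuhair's branch passes to Zuhair's issue by representation.
The 1/12 is divided into 2 equal shares of 1/24 among Ibtisam, Khalida.
Ibtisam is living and takes 1/24.
Khalida is living and takes 1/24.
Farouk is living and takes 1/12.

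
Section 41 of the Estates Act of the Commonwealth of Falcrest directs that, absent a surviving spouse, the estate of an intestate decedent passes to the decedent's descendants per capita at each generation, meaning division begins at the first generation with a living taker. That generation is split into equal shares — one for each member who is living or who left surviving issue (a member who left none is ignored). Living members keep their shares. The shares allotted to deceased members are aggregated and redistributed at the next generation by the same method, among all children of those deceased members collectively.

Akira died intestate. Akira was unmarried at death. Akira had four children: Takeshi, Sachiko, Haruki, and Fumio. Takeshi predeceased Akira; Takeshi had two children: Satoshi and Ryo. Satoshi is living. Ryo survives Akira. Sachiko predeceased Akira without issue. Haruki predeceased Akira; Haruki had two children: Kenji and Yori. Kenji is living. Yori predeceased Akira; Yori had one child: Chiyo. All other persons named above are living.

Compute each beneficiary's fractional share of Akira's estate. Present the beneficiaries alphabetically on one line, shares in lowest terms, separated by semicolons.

There is no surviving spouse, so the entire estate passes to Akira's descendants per capita at each generation.
At generation 1 (Takeshi, Haruki, Fumio) there are 3 shares of (1)/3 = 1/3 each.
Living: Fumio — each takes 1/3.
Deceased: Takeshi and Haruki. Their combined 2/3 is pooled and carried to generation 2.
At generation 2 (Satoshi, Ryo, Kenji, Yori) there are 4 shares of (2/3)/4 = 1/6 each.
Living: Satoshi, Ryo, and Kenji — each takes 1/6.
Deceased: Yori. That 1/6 share is carried to generation 3.
At generation 3 (Chiyo) there are 1 shares of (1/6)/1 = 1/6 each.
Living: Chiyo — each takes 1/6.

Chiyo 1/6; Fumio 1/3; Kenji 1/6; Ryo 1/6; Satoshi 1/6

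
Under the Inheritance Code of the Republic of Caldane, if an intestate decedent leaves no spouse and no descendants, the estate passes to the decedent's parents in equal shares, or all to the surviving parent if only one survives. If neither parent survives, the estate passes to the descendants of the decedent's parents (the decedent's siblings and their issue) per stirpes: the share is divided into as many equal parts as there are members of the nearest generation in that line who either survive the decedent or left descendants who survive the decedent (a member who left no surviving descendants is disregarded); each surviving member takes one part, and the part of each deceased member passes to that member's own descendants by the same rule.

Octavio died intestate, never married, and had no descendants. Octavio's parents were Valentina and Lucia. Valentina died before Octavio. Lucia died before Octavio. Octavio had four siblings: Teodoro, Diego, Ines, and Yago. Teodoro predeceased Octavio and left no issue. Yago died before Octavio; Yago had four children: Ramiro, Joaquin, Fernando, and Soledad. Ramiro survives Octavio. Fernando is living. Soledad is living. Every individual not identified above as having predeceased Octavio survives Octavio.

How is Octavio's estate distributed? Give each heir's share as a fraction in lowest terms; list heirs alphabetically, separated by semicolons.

Neither parent survives and there are no descendants, so the estate passes to Octavio's siblings and their issue per stirpes.
Teodoro left no surviving issue, so that branch lapses and is disregarded.
The estate is divided into 3 equal shares of 1/3 among Diego, Ines, Yago.
Diego is living and takes 1/3.
Ines is living and takes 1/3.
Yago predeceased; the 1/3 allotted to Yago's branch passes to Yago's issue by representation.
The 1/3 is divided into 4 equal shares of 1/12 among Ramiro, Joaquin, Fernando, Soledad.
Ramiro is living and takes 1/12.
Joaquin is living and takes 1/12.
Fernando is living and takes 1/12.
Soledad is living and takes 1/12.

Diego 1/3; Fernando 1/12; Ines 1/3; Joaquin 1/12; Ramiro 1/12; Soledad 1/12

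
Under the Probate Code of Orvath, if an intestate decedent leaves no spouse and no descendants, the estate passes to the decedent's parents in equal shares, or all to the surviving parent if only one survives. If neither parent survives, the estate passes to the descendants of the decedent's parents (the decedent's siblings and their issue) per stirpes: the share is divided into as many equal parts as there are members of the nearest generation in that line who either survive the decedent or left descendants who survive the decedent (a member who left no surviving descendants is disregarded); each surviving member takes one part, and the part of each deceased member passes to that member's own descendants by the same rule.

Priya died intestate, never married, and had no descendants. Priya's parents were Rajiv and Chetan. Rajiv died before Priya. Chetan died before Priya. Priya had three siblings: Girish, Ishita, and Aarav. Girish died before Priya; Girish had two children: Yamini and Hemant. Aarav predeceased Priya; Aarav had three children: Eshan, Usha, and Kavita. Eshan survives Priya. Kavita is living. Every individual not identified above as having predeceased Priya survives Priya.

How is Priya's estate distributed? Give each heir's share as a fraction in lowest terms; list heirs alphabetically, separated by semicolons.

Eshan 1/9; Hemant 1/6; Ishita 1/3; Kavita 1/9; Usha 1/9; Yamini 1/6

Neither parent survives and there are no descendants, so the estate passes to Priya's siblings and their issue per stirpes.
The estate is divided into 3 equal shares of 1/3 among Girish, Ishita, Aarav.
Girish predeceased; the 1/3 allotted to Girish's branch passes to Girish's issue by representation.
The 1/3 is divided into 2 equal shares of 1/6 among Yamini, Hemant.
Yamini is living and takes 1/6.
Hemant is living and takes 1/6.
Ishita is living and takes 1/3.
Aarav predeceased; the 1/3 allotted to Aarav's branch passes to Aarav's issue by representation.
The 1/3 is divided into 3 equal shares of 1/9 among Eshan, Usha, Kavita.
Eshan is living and takes 1/9.
Usha is living and takes 1/9.
Kavita is living and takes 1/9.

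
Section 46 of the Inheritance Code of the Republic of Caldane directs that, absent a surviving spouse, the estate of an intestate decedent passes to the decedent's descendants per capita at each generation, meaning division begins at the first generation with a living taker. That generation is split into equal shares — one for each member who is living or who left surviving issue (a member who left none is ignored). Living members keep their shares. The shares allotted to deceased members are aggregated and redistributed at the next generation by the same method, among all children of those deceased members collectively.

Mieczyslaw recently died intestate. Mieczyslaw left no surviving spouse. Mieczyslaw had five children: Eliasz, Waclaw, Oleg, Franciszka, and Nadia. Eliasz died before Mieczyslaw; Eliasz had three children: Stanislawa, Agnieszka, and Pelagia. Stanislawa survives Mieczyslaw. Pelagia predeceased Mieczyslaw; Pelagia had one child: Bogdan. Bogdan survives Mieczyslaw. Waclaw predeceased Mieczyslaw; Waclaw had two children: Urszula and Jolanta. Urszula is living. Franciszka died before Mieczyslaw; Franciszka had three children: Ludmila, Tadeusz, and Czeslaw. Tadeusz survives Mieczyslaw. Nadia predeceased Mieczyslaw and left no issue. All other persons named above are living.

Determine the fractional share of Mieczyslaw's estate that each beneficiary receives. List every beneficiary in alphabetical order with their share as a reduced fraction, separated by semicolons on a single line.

Agnieszka 3/32; Bogdan 3/32; Czeslaw 3/32; Jolanta 3/32; Ludmila 3/32; Oleg 1/4; Stanislawa 3/32; Tadeusz 3/32; Urszula 3/32

There is no surviving spouse, so the entire estate passes to Mieczyslaw's descendants per capita at each generation.
At generation 1 (Eliasz, Waclaw, Oleg, Franciszka) there are 4 shares of (1)/4 = 1/4 each.
Living: Oleg — each takes 1/4.
Deceased: Eliasz, Waclaw, and Franciszka. Their combined 3/4 is pooled and carried to generation 2.
At generation 2 (Stanislawa, Agnieszka, Pelagia, Urszula, Jolanta, Ludmila, Tadeusz, Czeslaw) there are 8 shares of (3/4)/8 = 3/32 each.
Living: Stanislawa, Agnieszka, Urszula, Jolanta, Ludmila, Tadeusz, and Czeslaw — each takes 3/32.
Deceased: Pelagia. That 3/32 share is carried to generation 3.
At generation 3 (Bogdan) there are 1 shares of (3/32)/1 = 3/32 each.
Living: Bogdan — each takes 3/32.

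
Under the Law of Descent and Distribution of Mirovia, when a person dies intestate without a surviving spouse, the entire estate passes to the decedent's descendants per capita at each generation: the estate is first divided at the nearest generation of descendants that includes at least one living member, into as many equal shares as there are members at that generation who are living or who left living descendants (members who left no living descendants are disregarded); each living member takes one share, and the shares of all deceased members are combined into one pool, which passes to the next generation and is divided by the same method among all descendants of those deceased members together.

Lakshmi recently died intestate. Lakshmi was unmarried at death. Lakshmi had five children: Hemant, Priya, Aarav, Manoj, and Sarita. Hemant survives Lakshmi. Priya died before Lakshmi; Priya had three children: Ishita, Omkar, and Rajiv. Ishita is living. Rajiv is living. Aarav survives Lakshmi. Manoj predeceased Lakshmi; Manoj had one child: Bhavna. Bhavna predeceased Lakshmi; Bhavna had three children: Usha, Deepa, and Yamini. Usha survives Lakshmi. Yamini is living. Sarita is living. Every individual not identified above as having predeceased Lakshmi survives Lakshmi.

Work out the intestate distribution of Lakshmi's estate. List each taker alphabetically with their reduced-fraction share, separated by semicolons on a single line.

There is no surviving spouse, so the entire estate passes to Lakshmi's descendants per capita at each generation.
At generation 1 (Hemant, Priya, Aarav, Manoj, Sarita) there are 5 shares of (1)/5 = 1/5 each.
Living: Hemant, Aarav, and Sarita — each takes 1/5.
Deceased: Priya and Manoj. Their combined 2/5 is pooled and carried to generation 2.
At generation 2 (Ishita, Omkar, Rajiv, Bhavna) there are 4 shares of (2/5)/4 = 1/10 each.
Living: Ishita, Omkar, and Rajiv — each takes 1/10.
Deceased: Bhavna. That 1/10 share is carried to generation 3.
At generation 3 (Usha, Deepa, Yamini) there are 3 shares of (1/10)/3 = 1/30 each.
Living: Usha, Deepa, and Yamini — each takes 1/30.

Aarav 1/5; Deepa 1/30; Hemant 1/5; Ishita 1/10; Omkar 1/10; Rajiv 1/10; Sarita 1/5; Usha 1/30; Yamini 1/30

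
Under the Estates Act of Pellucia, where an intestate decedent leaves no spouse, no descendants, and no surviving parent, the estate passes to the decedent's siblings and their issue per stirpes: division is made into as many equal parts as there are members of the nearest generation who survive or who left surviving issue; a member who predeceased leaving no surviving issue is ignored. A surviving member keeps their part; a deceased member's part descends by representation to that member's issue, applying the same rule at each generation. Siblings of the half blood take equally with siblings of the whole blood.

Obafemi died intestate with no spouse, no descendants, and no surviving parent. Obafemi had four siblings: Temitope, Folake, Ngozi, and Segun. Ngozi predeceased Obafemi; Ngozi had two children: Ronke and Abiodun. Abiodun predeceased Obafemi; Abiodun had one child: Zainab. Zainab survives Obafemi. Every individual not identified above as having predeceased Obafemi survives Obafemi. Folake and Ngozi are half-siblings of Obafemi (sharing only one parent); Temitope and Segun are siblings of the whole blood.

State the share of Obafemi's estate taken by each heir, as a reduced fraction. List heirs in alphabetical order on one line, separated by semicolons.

Folake 1/4; Ronke 1/8; Segun 1/4; Temitope 1/4; Zainab 1/8

No spouse, descendants, or parent survives, so the estate passes to Obafemi's siblings per stirpes.
Half-blood and whole-blood siblings take equally under the stated rule.
The estate is divided into 4 equal shares of 1/4 among Temitope, Folake, Ngozi, Segun.
Temitope is living and takes 1/4.
Folake is living and takes 1/4.
Ngozi predeceased; the 1/4 allotted to Ngozi's branch passes to Ngozi's issue by representation.
The 1/4 is divided into 2 equal shares of 1/8 among Ronke, Abiodun.
Ronke is living and takes 1/8.
Abiodun predeceased; the 1/8 allotted to Abiodun's branch passes to Abiodun's issue by representation.
Zainab is the sole taker at this level and receives the full 1/8.
Segun is living and takes 1/4.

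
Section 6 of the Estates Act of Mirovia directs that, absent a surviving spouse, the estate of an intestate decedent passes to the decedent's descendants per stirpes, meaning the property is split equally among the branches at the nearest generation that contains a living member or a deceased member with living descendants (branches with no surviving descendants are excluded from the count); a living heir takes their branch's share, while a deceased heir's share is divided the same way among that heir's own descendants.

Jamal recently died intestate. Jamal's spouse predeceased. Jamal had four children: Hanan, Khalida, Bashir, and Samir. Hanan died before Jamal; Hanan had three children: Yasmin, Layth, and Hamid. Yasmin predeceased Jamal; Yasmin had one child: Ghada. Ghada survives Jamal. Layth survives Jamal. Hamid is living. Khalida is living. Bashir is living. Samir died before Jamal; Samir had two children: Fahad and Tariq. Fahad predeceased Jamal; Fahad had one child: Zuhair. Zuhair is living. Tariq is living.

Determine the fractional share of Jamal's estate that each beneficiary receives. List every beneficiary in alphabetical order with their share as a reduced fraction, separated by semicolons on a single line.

There is no surviving spouse, so the entire estate passes to Jamal's descendants per stirpes.
The estate is divided into 4 equal shares of 1/4 among Hanan, Khalida, Bashir, Samir.
Hanan predeceased; the 1/4 allotted to Hanan's branch passes to Hanan's issue by representation.
The 1/4 is divided into 3 equal shares of 1/12 among Yasmin, Layth, Hamid.
Yasmin predeceased; the 1/12 allotted to Yasmin's branch passes to Yasmin's issue by representation.
Ghada is the sole taker at this level and receives the full 1/12.
Layth is living and takes 1/12.
Hamid is living and takes 1/12.
Khalida is living and takes 1/4.
Bashir is living and takes 1/4.
Samir predeceased; the 1/4 allotted to Samir's branch passes to Samir's issue by representation.
The 1/4 is divided into 2 equal shares of 1/8 among Fahad, Tariq.
Fahad predeceased; the 1/8 allotted to Fahad's branch passes to Fahad's issue by representation.
Zuhair is the sole taker at this level and receives the full 1/8.
Tariq is living and takes 1/8.

Bashir 1/4; Ghada 1/12; Hamid 1/12; Khalida 1/4; Layth 1/12; Tariq 1/8; Zuhair 1/8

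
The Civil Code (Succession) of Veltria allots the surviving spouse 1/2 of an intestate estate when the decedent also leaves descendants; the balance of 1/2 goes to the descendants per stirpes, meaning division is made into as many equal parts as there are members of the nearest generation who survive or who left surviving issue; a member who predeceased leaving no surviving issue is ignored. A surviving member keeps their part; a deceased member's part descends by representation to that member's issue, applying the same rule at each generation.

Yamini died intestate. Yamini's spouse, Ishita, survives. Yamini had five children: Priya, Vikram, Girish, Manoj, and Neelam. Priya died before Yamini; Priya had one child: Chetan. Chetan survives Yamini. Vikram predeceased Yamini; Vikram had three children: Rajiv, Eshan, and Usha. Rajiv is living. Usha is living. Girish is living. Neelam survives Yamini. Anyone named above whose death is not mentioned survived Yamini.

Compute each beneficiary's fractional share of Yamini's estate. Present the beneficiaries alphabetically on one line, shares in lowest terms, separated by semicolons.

Ishita, as surviving spouse, takes 1/2.
The remaining 1/2 passes to Yamini's descendants per stirpes.
The 1/2 is divided into 5 equal shares of 1/10 among Priya, Vikram, Girish, Manoj, Neelam.
Priya predeceased; the 1/10 allotted to Priya's branch passes to Priya's issue by representation.
Chetan is the sole taker at this level and receives the full 1/10.
Vikram predeceased; the 1/10 allotted to Vikram's branch passes to Vikram's issue by representation.
The 1/10 is divided into 3 equal shares of 1/30 among Rajiv, Eshan, Usha.
Rajiv is living and takes 1/30.
Eshan is living and takes 1/30.
Usha is living and takes 1/30.
Girish is living and takes 1/10.
Manoj is living and takes 1/10.
Neelam is living and takes 1/10.

Chetan 1/10; Eshan 1/30; Girish 1/10; Ishita 1/2; Manoj 1/10; Neelam 1/10; Rajiv 1/30; Usha 1/30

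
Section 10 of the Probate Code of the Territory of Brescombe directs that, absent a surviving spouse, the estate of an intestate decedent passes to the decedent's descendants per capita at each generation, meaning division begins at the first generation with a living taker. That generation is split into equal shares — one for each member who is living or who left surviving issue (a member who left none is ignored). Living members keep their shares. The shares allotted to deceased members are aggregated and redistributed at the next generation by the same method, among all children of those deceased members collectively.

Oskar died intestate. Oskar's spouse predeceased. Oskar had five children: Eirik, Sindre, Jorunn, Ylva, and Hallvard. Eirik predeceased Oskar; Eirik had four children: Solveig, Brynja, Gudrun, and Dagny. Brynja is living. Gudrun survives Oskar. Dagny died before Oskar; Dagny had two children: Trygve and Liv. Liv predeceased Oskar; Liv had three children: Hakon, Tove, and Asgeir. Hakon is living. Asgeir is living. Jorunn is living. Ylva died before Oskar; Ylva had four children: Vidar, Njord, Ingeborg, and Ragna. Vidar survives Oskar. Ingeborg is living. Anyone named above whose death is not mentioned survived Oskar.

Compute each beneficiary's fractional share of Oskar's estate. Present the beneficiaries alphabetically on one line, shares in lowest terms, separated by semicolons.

There is no surviving spouse, so the entire estate passes to Oskar's descendants per capita at each generation.
At generation 1 (Eirik, Sindre, Jorunn, Ylva, Hallvard) there are 5 shares of (1)/5 = 1/5 each.
Living: Sindre, Jorunn, and Hallvard — each takes 1/5.
Deceased: Eirik and Ylva. Their combined 2/5 is pooled and carried to generation 2.
At generation 2 (Solveig, Brynja, Gudrun, Dagny, Vidar, Njord, Ingeborg, Ragna) there are 8 shares of (2/5)/8 = 1/20 each.
Living: Solveig, Brynja, Gudrun, Vidar, Njord, Ingeborg, and Ragna — each takes 1/20.
Deceased: Dagny. That 1/20 share is carried to generation 3.
At generation 3 (Trygve, Liv) there are 2 shares of (1/20)/2 = 1/40 each.
Living: Trygve — each takes 1/40.
Deceased: Liv. That 1/40 share is carried to generation 4.
At generation 4 (Hakon, Tove, Asgeir) there are 3 shares of (1/40)/3 = 1/120 each.
Living: Hakon, Tove, and Asgeir — each takes 1/120.

Asgeir 1/120; Brynja 1/20; Gudrun 1/20; Hakon 1/120; Hallvard 1/5; Ingeborg 1/20; Jorunn 1/5; Njord 1/20; Ragna 1/20; Sindre 1/5; Solveig 1/20; Tove 1/120; Trygve 1/40; Vidar 1/20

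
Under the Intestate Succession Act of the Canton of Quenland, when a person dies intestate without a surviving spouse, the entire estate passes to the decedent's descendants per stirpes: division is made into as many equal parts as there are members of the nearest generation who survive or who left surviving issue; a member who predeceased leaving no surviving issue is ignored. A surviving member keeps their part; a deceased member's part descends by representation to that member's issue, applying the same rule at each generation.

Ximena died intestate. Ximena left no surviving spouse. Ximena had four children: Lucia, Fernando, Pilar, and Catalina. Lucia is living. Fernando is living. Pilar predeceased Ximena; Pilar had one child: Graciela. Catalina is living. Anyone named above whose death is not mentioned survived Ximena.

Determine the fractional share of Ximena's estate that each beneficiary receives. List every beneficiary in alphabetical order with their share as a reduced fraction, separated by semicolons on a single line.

There is no surviving spouse, so the entire estate passes to Ximena's descendants per stirpes.
The estate is divided into 4 equal shares of 1/4 among Lucia, Fernando, Pilar, Catalina.
Lucia is living and takes 1/4.
Fernando is living and takes 1/4.
Pilar predeceased; the 1/4 allotted to Pilar's branch passes to Pilar's issue by representation.
Graciela is the sole taker at this level and receives the full 1/4.
Catalina is living and takes 1/4.

Catalina 1/4; Fernando 1/4; Graciela 1/4; Lucia 1/4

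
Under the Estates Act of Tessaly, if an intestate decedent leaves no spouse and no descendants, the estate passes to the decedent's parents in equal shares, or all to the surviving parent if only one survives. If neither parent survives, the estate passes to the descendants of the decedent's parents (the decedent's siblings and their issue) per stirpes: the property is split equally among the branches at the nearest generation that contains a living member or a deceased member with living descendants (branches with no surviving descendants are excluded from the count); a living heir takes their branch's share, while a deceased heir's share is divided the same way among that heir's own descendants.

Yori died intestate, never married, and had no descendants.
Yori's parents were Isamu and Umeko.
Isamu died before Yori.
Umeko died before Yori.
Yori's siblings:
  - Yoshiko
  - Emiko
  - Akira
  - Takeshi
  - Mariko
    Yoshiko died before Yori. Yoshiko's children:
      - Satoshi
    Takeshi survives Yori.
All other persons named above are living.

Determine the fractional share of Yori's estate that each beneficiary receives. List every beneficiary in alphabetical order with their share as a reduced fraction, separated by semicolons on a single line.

Akira 1/5; Emiko 1/5; Mariko 1/5; Satoshi 1/5; Takeshi 1/5

Neither parent survives and there are no descendants, so the estate passes to Yori's siblings and their issue per stirpes.
The estate is divided into 5 equal shares of 1/5 among Yoshiko, Emiko, Akira, Takeshi, Mariko.
Yoshiko predeceased; the 1/5 allotted to Yoshiko's branch passes to Yoshiko's issue by representation.
Satoshi is the sole taker at this level and receives the full 1/5.
Emiko is living and takes 1/5.
Akira is living and takes 1/5.
Takeshi is living and takes 1/5.
Mariko is living and takes 1/5.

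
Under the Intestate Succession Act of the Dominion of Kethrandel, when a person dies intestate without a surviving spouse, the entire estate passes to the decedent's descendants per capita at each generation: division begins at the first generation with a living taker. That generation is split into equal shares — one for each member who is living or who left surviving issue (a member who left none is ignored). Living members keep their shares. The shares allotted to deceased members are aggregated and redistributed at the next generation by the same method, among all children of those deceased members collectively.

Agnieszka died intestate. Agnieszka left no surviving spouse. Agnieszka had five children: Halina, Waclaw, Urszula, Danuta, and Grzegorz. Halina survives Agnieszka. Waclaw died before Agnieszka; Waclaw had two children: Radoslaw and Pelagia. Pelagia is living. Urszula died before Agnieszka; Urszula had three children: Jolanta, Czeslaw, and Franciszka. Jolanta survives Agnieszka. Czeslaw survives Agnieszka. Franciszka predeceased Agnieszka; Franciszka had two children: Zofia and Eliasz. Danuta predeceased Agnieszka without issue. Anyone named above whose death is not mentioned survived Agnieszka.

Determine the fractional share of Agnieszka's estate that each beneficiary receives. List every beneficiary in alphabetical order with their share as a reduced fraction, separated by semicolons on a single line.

Czeslaw 1/10; Eliasz 1/20; Grzegorz 1/4; Halina 1/4; Jolanta 1/10; Pelagia 1/10; Radoslaw 1/10; Zofia 1/20

There is no surviving spouse, so the entire estate passes to Agnieszka's descendants per capita at each generation.
At generation 1 (Halina, Waclaw, Urszula, Grzegorz) there are 4 shares of (1)/4 = 1/4 each.
Living: Halina and Grzegorz — each takes 1/4.
Deceased: Waclaw and Urszula. Their combined 1/2 is pooled and carried to generation 2.
At generation 2 (Radoslaw, Pelagia, Jolanta, Czeslaw, Franciszka) there are 5 shares of (1/2)/5 = 1/10 each.
Living: Radoslaw, Pelagia, Jolanta, and Czeslaw — each takes 1/10.
Deceased: Franciszka. That 1/10 share is carried to generation 3.
At generation 3 (Zofia, Eliasz) there are 2 shares of (1/10)/2 = 1/20 each.
Living: Zofia and Eliasz — each takes 1/20.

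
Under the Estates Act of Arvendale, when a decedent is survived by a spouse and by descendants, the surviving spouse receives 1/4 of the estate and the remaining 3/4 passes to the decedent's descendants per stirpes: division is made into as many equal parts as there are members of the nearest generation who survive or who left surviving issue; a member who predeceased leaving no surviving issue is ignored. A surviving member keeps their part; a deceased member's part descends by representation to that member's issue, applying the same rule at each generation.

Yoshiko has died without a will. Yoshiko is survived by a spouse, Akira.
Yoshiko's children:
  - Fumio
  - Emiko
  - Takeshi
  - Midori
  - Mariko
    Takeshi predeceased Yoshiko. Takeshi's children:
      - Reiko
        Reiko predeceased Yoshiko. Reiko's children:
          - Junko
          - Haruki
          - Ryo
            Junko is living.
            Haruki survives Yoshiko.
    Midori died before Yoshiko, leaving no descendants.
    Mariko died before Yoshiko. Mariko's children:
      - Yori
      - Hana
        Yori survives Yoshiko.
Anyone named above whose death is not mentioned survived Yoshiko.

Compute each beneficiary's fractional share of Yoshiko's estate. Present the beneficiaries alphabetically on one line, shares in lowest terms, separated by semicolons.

Akira 1/4; Emiko 3/16; Fumio 3/16; Hana 3/32; Haruki 1/16; Junko 1/16; Ryo 1/16; Yori 3/32

Akira, as surviving spouse, takes 1/4.
The remaining 3/4 passes to Yoshiko's descendants per stirpes.
Midori left no surviving issue, so that branch lapses and is disregarded.
The 3/4 is divided into 4 equal shares of 3/16 among Fumio, Emiko, Takeshi, Mariko.
Fumio is living and takes 3/16.
Emiko is living and takes 3/16.
Takeshi predeceased; the 3/16 allotted to Takeshi's branch passes to Takeshi's issue by representation.
Reiko's line is the sole branch at this level, so the full 3/16 passes to Reiko's issue by representation.
The 3/16 is divided into 3 equal shares of 1/16 among Junko, Haruki, Ryo.
Junko is living and takes 1/16.
Haruki is living and takes 1/16.
Ryo is living and takes 1/16.
Mariko predeceased; the 3/16 allotted to Mariko's branch passes to Mariko's issue by representation.
The 3/16 is divided into 2 equal shares of 3/32 among Yori, Hana.
Yori is living and takes 3/32.
Hana is living and takes 3/32.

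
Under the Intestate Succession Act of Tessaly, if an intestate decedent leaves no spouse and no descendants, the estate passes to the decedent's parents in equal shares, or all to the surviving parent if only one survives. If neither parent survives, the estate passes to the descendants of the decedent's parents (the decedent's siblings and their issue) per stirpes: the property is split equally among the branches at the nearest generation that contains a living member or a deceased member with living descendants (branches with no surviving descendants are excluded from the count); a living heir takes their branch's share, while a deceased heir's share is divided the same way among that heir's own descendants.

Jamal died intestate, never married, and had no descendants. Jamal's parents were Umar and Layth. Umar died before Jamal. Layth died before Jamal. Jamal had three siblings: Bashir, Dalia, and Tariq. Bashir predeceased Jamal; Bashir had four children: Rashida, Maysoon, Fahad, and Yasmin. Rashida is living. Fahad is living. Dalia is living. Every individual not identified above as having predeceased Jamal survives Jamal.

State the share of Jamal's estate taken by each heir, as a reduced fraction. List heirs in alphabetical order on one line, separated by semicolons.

Dalia 1/3; Fahad 1/12; Maysoon 1/12; Rashida 1/12; Tariq 1/3; Yasmin 1/12

Neither parent survives and there are no descendants, so the estate passes to Jamal's siblings and their issue per stirpes.
The estate is divided into 3 equal shares of 1/3 among Bashir, Dalia, Tariq.
Bashir predeceased; the 1/3 allotted to Bashir's branch passes to Bashir's issue by representation.
The 1/3 is divided into 4 equal shares of 1/12 among Rashida, Maysoon, Fahad, Yasmin.
Rashida is living and takes 1/12.
Maysoon is living and takes 1/12.
Fahad is living and takes 1/12.
Yasmin is living and takes 1/12.
Dalia is living and takes 1/3.
Tariq is living and takes 1/3.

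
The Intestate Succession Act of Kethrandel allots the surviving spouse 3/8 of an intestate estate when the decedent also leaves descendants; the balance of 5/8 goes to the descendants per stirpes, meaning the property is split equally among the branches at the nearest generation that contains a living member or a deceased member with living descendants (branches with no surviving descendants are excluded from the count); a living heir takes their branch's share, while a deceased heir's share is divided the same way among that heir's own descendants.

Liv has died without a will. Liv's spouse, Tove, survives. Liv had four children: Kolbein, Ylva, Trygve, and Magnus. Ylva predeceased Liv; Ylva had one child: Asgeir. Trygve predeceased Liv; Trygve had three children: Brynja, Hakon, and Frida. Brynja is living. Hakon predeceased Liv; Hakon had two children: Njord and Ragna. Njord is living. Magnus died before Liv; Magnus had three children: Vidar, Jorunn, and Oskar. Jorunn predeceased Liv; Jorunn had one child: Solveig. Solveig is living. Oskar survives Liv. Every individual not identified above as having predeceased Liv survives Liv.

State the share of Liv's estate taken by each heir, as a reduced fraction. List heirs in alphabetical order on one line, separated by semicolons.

Asgeir 5/32; Brynja 5/96; Frida 5/96; Kolbein 5/32; Njord 5/192; Oskar 5/96; Ragna 5/192; Solveig 5/96; Tove 3/8; Vidar 5/96

Tove, as surviving spouse, takes 3/8.
The remaining 5/8 passes to Liv's descendants per stirpes.
The 5/8 is divided into 4 equal shares of 5/32 among Kolbein, Ylva, Trygve, Magnus.
Kolbein is living and takes 5/32.
Ylva predeceased; the 5/32 allotted to Ylva's branch passes to Ylva's issue by representation.
Asgeir is the sole taker at this level and receives the full 5/32.
Trygve predeceased; the 5/32 allotted to Trygve's branch passes to Trygve's issue by representation.
The 5/32 is divided into 3 equal shares of 5/96 among Brynja, Hakon, Frida.
Brynja is living and takes 5/96.
Hakon predeceased; the 5/96 allotted to Hakon's branch passes to Hakon's issue by representation.
The 5/96 is divided into 2 equal shares of 5/192 among Njord, Ragna.
Njord is living and takes 5/192.
Ragna is living and takes 5/192.
Frida is living and takes 5/96.
Magnus predeceased; the 5/32 allotted to Magnus's branch passes to Magnus's issue by representation.
The 5/32 is divided into 3 equal shares of 5/96 among Vidar, Jorunn, Oskar.
Vidar is living and takes 5/96.
Jorunn predeceased; the 5/96 allotted to Jorunn's branch passes to Jorunn's issue by representation.
Solveig is the sole taker at this level and receives the full 5/96.
Oskar is living and takes 5/96.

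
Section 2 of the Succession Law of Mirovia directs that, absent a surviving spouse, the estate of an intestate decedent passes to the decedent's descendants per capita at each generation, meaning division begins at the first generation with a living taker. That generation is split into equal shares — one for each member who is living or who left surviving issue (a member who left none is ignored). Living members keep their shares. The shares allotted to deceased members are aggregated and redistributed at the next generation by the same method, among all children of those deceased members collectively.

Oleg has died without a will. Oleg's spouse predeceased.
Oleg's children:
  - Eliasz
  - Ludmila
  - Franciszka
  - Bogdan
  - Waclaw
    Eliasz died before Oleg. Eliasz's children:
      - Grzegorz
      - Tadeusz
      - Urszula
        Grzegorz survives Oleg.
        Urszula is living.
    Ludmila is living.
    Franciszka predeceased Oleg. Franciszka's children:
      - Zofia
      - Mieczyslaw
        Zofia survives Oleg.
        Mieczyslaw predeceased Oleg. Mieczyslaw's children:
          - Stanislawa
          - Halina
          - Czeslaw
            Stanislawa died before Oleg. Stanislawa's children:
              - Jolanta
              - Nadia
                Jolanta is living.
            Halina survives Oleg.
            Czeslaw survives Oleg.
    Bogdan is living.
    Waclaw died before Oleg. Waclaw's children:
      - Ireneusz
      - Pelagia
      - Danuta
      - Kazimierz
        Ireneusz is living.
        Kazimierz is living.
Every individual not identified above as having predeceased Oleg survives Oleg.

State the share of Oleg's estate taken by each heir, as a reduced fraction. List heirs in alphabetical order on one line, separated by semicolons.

Bogdan 1/5; Czeslaw 1/45; Danuta 1/15; Grzegorz 1/15; Halina 1/45; Ireneusz 1/15; Jolanta 1/90; Kazimierz 1/15; Ludmila 1/5; Nadia 1/90; Pelagia 1/15; Tadeusz 1/15; Urszula 1/15; Zofia 1/15

There is no surviving spouse, so the entire estate passes to Oleg's descendants per capita at each generation.
At generation 1 (Eliasz, Ludmila, Franciszka, Bogdan, Waclaw) there are 5 shares of (1)/5 = 1/5 each.
Living: Ludmila and Bogdan — each takes 1/5.
Deceased: Eliasz, Franciszka, and Waclaw. Their combined 3/5 is pooled and carried to generation 2.
At generation 2 (Grzegorz, Tadeusz, Urszula, Zofia, Mieczyslaw, Ireneusz, Pelagia, Danuta, Kazimierz) there are 9 shares of (3/5)/9 = 1/15 each.
Living: Grzegorz, Tadeusz, Urszula, Zofia, Ireneusz, Pelagia, Danuta, and Kazimierz — each takes 1/15.
Deceased: Mieczyslaw. That 1/15 share is carried to generation 3.
At generation 3 (Stanislawa, Halina, Czeslaw) there are 3 shares of (1/15)/3 = 1/45 each.
Living: Halina and Czeslaw — each takes 1/45.
Deceased: Stanislawa. That 1/45 share is carried to generation 4.
At generation 4 (Jolanta, Nadia) there are 2 shares of (1/45)/2 = 1/90 each.
Living: Jolanta and Nadia — each takes 1/90.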